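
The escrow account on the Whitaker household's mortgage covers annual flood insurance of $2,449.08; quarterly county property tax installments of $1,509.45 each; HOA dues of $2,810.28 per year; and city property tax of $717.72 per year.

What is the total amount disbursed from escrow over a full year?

$12,014.88

Flood insurance: $2,449.08/yr
County property tax: $1,509.45 × 4 = $6,037.80/yr
HOA dues: $2,810.28/yr
City property tax: $717.72/yr
Total annual escrow = $12,014.88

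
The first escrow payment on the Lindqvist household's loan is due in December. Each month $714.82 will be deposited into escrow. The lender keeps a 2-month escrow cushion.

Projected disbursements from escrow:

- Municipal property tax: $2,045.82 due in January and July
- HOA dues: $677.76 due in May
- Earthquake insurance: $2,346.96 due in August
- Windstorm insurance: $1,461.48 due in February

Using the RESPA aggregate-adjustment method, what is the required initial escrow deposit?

$3,574.10

Cushion = 2 × $714.82 = $1,429.64
Trial balance (start $0, +$714.82 each month, − disbursements):
  Dec: +$714.82 → $714.82
  Jan: +$714.82 − $2,045.82 → -$616.18
  Feb: +$714.82 − $1,461.48 → -$1,362.84
  Mar: +$714.82 → -$648.02
  Apr: +$714.82 → $66.80
  May: +$714.82 − $677.76 → $103.86
  Jun: +$714.82 → $818.68
  Jul: +$714.82 − $2,045.82 → -$512.32
  Aug: +$714.82 − $2,346.96 → -$2,144.46
  Sep: +$714.82 → -$1,429.64
  Oct: +$714.82 → -$714.82
  Nov: +$714.82 → $0.00
Lowest trial balance = -$2,144.46 (Aug)
Initial deposit = cushion − low point = $1,429.64 − (-$2,144.46) = $3,574.10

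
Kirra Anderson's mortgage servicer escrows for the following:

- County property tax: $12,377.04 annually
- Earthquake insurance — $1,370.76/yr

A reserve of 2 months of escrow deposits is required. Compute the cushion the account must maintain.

County property tax = $12,377.04/yr
Earthquake insurance = $1,370.76/yr
Yearly total = $12,377.04 + $1,370.76 = $13,747.80
Per month = $13,747.80 ÷ 12 = $1,145.65
Required cushion = 2 × $1,145.65 = $2,291.30

$2,291.30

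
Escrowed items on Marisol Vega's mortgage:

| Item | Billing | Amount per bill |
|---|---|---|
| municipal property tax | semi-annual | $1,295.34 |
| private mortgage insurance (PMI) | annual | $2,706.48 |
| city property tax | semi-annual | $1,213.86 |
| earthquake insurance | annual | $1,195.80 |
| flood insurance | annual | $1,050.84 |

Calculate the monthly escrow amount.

Municipal property tax: $1,295.34 × 2 = $2,590.68 per year
Private mortgage insurance (PMI): $2,706.48 per year
City property tax: $1,213.86 × 2 = $2,427.72 per year
Earthquake insurance: $1,195.80 per year
Flood insurance: $1,050.84 per year
Combined annual = $2,590.68 + $2,706.48 + $2,427.72 + $1,195.80 + $1,050.84 = $9,971.52
Per month = $9,971.52 ÷ 12 = $830.96

$830.96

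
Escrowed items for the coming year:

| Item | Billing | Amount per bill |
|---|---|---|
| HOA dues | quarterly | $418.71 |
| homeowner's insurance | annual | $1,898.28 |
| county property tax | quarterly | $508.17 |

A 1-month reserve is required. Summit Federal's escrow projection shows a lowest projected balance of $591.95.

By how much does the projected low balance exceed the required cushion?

HOA dues — $418.71 × 4 = $1,674.84 per year
Homeowner's insurance — $1,898.28 per year
County property tax — $508.17 × 4 = $2,032.68 per year
Combined annual = $5,605.80
Monthly = $5,605.80 / 12 = $467.15
Cushion = 1 × $467.15 = $467.15
Surplus = $591.95 − $467.15 = $124.80

$124.80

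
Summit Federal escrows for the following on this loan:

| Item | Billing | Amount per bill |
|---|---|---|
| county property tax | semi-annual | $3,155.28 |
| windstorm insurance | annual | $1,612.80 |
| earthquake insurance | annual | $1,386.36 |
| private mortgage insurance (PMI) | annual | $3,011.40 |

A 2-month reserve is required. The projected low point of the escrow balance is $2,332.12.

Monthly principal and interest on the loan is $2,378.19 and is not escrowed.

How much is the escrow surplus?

$278.60

County property tax — $3,155.28 × 2 = $6,310.56
Windstorm insurance — $1,612.80
Earthquake insurance — $1,386.36
Private mortgage insurance (PMI) — $3,011.40
Yearly total = $12,321.12
Base monthly escrow = $12,321.12 ÷ 12 = $1,026.76
Required reserve = 2 × $1,026.76 = $2,053.52
Excess over cushion: $2,332.12 − $2,053.52 = $278.60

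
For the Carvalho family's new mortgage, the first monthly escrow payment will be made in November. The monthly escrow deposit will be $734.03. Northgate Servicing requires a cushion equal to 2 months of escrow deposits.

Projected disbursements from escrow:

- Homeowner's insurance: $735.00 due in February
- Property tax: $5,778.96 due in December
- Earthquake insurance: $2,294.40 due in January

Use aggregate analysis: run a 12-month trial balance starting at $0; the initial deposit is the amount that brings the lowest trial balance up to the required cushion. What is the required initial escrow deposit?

Cushion = 2 × $734.03 = $1,468.06
Trial balance (start $0, +$734.03 each month, − disbursements):
  Nov: +$734.03 → $734.03
  Dec: +$734.03 − $5,778.96 → -$4,310.90
  Jan: +$734.03 − $2,294.40 → -$5,871.27
  Feb: +$734.03 − $735.00 → -$5,872.24
  Mar: +$734.03 → -$5,138.21
  Apr: +$734.03 → -$4,404.18
  May: +$734.03 → -$3,670.15
  Jun: +$734.03 → -$2,936.12
  Jul: +$734.03 → -$2,202.09
  Aug: +$734.03 → -$1,468.06
  Sep: +$734.03 → -$734.03
  Oct: +$734.03 → $0.00
Lowest trial balance = -$5,872.24 (Feb)
Initial deposit = cushion − low point = $1,468.06 − (-$5,872.24) = $7,340.30

$7,340.30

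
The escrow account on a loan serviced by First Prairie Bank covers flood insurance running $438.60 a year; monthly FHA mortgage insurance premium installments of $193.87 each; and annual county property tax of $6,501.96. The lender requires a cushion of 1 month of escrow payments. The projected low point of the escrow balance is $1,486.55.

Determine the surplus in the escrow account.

Flood insurance = $438.60 per year
FHA mortgage insurance premium = $193.87 × 12 = $2,326.44 per year
County property tax = $6,501.96 per year
Total annual escrow = $438.60 + $2,326.44 + $6,501.96 = $9,267.00
Base monthly escrow = $9,267.00 / 12 = $772.25
Required reserve = 1 × $772.25 = $772.25
Surplus = $1,486.55 − $772.25 = $714.30

$714.30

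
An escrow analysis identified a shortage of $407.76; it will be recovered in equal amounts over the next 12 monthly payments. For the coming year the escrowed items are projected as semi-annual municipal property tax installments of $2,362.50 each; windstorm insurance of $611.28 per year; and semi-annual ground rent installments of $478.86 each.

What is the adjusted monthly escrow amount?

$558.48

Municipal property tax — $2,362.50 × 2 = $4,725.00
Windstorm insurance — $611.28
Ground rent — $478.86 × 2 = $957.72
Yearly total = $6,294.00
Per month = $6,294.00 ÷ 12 = $524.50
Monthly shortage recovery: $407.76 / 12 = $33.98
New monthly escrow = $524.50 + $33.98 = $558.48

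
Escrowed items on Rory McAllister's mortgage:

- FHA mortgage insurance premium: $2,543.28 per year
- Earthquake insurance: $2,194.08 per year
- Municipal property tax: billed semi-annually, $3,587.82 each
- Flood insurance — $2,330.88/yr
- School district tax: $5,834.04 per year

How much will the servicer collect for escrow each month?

FHA mortgage insurance premium = $2,543.28 per year
Earthquake insurance = $2,194.08 per year
Municipal property tax = $3,587.82 × 2 = $7,175.64 per year
Flood insurance = $2,330.88 per year
School district tax = $5,834.04 per year
Total per year = $2,543.28 + $2,194.08 + $7,175.64 + $2,330.88 + $5,834.04 = $20,077.92
Base monthly escrow = $20,077.92 ÷ 12 = $1,673.16

$1,673.16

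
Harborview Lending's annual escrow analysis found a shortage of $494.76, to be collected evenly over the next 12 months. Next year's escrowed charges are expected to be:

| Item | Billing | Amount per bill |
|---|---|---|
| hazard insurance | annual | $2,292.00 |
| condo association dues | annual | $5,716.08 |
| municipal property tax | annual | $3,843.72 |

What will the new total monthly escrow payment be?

Hazard insurance: $2,292.00 per year
Condo association dues: $5,716.08 per year
Municipal property tax: $3,843.72 per year
Yearly total = $11,851.80
Per month = $11,851.80 ÷ 12 = $987.65
Shortage per month = $494.76 ÷ 12 = $41.23
Adjusted monthly = $987.65 + $41.23 = $1,028.88

$1,028.88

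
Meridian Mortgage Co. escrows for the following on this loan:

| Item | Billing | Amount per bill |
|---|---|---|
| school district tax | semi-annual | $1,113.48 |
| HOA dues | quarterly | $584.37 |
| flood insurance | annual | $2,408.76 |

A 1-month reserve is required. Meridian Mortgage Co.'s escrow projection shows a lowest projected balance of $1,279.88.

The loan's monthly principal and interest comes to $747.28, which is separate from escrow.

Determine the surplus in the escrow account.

$698.78

School district tax = $1,113.48 × 2 = $2,226.96/yr
HOA dues = $584.37 × 4 = $2,337.48/yr
Flood insurance = $2,408.76/yr
Yearly total = $6,973.20
Base monthly escrow = $6,973.20 / 12 = $581.10
Cushion = 1 × $581.10 = $581.10
Surplus = $1,279.88 − $581.10 = $698.78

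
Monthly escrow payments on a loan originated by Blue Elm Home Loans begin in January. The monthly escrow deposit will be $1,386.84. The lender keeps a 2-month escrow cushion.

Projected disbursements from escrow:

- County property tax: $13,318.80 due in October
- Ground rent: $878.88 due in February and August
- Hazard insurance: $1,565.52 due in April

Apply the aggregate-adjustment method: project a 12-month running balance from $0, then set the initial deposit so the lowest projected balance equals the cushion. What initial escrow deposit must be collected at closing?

Cushion = 2 × $1,386.84 = $2,773.68
Trial balance (start $0, +$1,386.84 each month, − disbursements):
  Jan: +$1,386.84 → $1,386.84
  Feb: +$1,386.84 − $878.88 → $1,894.80
  Mar: +$1,386.84 → $3,281.64
  Apr: +$1,386.84 − $1,565.52 → $3,102.96
  May: +$1,386.84 → $4,489.80
  Jun: +$1,386.84 → $5,876.64
  Jul: +$1,386.84 → $7,263.48
  Aug: +$1,386.84 − $878.88 → $7,771.44
  Sep: +$1,386.84 → $9,158.28
  Oct: +$1,386.84 − $13,318.80 → -$2,773.68
  Nov: +$1,386.84 → -$1,386.84
  Dec: +$1,386.84 → $0.00
Lowest trial balance = -$2,773.68 (Oct)
Initial deposit = cushion − low point = $2,773.68 − (-$2,773.68) = $5,547.36

$5,547.36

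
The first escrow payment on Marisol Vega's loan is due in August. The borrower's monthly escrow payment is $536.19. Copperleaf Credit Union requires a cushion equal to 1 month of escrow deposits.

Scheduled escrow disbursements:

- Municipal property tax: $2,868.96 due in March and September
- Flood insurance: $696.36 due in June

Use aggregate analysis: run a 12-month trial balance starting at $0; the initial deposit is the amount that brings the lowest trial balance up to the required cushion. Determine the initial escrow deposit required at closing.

Cushion = 1 × $536.19 = $536.19
Trial balance (start $0, +$536.19 each month, − disbursements):
  Aug: +$536.19 → $536.19
  Sep: +$536.19 − $2,868.96 → -$1,796.58
  Oct: +$536.19 → -$1,260.39
  Nov: +$536.19 → -$724.20
  Dec: +$536.19 → -$188.01
  Jan: +$536.19 → $348.18
  Feb: +$536.19 → $884.37
  Mar: +$536.19 − $2,868.96 → -$1,448.40
  Apr: +$536.19 → -$912.21
  May: +$536.19 → -$376.02
  Jun: +$536.19 − $696.36 → -$536.19
  Jul: +$536.19 → $0.00
Lowest trial balance = -$1,796.58 (Sep)
Initial deposit = cushion − low point = $536.19 − (-$1,796.58) = $2,332.77

$2,332.77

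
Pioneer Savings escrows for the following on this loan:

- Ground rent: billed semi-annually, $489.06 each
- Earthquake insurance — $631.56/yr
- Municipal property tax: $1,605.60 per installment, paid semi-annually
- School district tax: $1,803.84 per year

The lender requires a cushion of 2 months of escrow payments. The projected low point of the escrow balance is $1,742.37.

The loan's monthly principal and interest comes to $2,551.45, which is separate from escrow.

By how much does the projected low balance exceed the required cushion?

Ground rent: $489.06 × 2 = $978.12 annually
Earthquake insurance: $631.56 annually
Municipal property tax: $1,605.60 × 2 = $3,211.20 annually
School district tax: $1,803.84 annually
Total per year = $978.12 + $631.56 + $3,211.20 + $1,803.84 = $6,624.72
Monthly = $6,624.72 / 12 = $552.06
Required cushion = 2 × $552.06 = $1,104.12
Surplus = $1,742.37 − $1,104.12 = $638.25

$638.25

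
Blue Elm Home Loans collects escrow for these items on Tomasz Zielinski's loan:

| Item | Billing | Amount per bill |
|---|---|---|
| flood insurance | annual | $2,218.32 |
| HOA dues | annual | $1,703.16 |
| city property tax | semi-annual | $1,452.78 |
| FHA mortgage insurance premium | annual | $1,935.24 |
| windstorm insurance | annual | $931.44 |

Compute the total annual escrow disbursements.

Flood insurance: $2,218.32 annually
HOA dues: $1,703.16 annually
City property tax: $1,452.78 × 2 = $2,905.56 annually
FHA mortgage insurance premium: $1,935.24 annually
Windstorm insurance: $931.44 annually
Total per year = $2,218.32 + $1,703.16 + $2,905.56 + $1,935.24 + $931.44 = $9,693.72

$9,693.72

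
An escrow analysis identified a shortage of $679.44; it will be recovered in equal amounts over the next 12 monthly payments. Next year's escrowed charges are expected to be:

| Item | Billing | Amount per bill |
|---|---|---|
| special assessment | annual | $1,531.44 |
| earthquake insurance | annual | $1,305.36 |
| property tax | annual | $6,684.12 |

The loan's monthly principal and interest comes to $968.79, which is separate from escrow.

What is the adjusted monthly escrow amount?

$850.03

Special assessment = $1,531.44 per year
Earthquake insurance = $1,305.36 per year
Property tax = $6,684.12 per year
Annual escrow total = $9,520.92
Per month = $9,520.92 ÷ 12 = $793.41
Shortage per month = $679.44 ÷ 12 = $56.62
Adjusted monthly = $793.41 + $56.62 = $850.03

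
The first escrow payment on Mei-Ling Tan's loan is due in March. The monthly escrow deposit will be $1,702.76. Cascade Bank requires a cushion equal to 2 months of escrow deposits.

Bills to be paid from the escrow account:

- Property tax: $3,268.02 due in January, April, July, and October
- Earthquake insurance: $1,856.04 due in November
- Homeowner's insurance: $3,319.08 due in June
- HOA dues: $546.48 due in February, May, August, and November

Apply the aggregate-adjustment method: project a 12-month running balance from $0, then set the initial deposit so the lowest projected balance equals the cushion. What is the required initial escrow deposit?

Cushion = 2 × $1,702.76 = $3,405.52
Trial balance (start $0, +$1,702.76 each month, − disbursements):
  Mar: +$1,702.76 → $1,702.76
  Apr: +$1,702.76 − $3,268.02 → $137.50
  May: +$1,702.76 − $546.48 → $1,293.78
  Jun: +$1,702.76 − $3,319.08 → -$322.54
  Jul: +$1,702.76 − $3,268.02 → -$1,887.80
  Aug: +$1,702.76 − $546.48 → -$731.52
  Sep: +$1,702.76 → $971.24
  Oct: +$1,702.76 − $3,268.02 → -$594.02
  Nov: +$1,702.76 − $2,402.52 → -$1,293.78
  Dec: +$1,702.76 → $408.98
  Jan: +$1,702.76 − $3,268.02 → -$1,156.28
  Feb: +$1,702.76 − $546.48 → $0.00
Lowest trial balance = -$1,887.80 (Jul)
Initial deposit = cushion − low point = $3,405.52 − (-$1,887.80) = $5,293.32

$5,293.32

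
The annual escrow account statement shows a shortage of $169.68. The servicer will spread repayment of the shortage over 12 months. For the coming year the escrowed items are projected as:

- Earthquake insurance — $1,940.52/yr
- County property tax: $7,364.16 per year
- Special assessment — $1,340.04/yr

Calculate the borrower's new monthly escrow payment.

$901.20

Earthquake insurance = $1,940.52/yr
County property tax = $7,364.16/yr
Special assessment = $1,340.04/yr
Yearly total = $1,940.52 + $7,364.16 + $1,340.04 = $10,644.72
Base monthly escrow = $10,644.72 / 12 = $887.06
Shortage per month = $169.68 / 12 = $14.14
Adjusted monthly = $887.06 + $14.14 = $901.20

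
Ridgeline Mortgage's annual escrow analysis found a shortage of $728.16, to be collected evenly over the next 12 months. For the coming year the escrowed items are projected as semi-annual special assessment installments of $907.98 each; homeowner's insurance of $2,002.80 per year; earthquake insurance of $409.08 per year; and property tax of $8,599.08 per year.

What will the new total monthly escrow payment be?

Special assessment = $907.98 × 2 = $1,815.96 per year
Homeowner's insurance = $2,002.80 per year
Earthquake insurance = $409.08 per year
Property tax = $8,599.08 per year
Annual escrow total = $12,826.92
Monthly = $12,826.92 / 12 = $1,068.91
Shortage per month = $728.16 / 12 = $60.68
New monthly escrow = $1,068.91 + $60.68 = $1,129.59

$1,129.59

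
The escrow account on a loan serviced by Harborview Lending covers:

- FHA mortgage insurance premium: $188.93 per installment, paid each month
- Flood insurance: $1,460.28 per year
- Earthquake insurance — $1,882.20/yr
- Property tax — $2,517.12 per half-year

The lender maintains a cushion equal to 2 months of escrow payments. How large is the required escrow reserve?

FHA mortgage insurance premium — $188.93 × 12 = $2,267.16 annually
Flood insurance — $1,460.28 annually
Earthquake insurance — $1,882.20 annually
Property tax — $2,517.12 × 2 = $5,034.24 annually
Total per year = $10,643.88
Base monthly escrow = $10,643.88 / 12 = $886.99
Reserve = 2 × $886.99 = $1,773.98

$1,773.98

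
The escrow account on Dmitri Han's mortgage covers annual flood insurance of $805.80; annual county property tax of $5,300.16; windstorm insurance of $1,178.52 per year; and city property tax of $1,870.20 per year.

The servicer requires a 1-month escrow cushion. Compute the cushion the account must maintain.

Flood insurance — $805.80
County property tax — $5,300.16
Windstorm insurance — $1,178.52
City property tax — $1,870.20
Combined annual = $805.80 + $5,300.16 + $1,178.52 + $1,870.20 = $9,154.68
Base monthly escrow = $9,154.68 / 12 = $762.89
Reserve = 1 × $762.89 = $762.89

$762.89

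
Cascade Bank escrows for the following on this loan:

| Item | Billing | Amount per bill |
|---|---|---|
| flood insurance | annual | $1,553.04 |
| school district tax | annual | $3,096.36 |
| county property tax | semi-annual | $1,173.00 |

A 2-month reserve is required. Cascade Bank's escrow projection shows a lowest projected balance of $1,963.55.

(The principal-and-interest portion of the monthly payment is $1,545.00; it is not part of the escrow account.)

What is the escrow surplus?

$797.65

Flood insurance = $1,553.04 annually
School district tax = $3,096.36 annually
County property tax = $1,173.00 × 2 = $2,346.00 annually
Yearly total = $6,995.40
Per month = $6,995.40 ÷ 12 = $582.95
Required cushion = 2 × $582.95 = $1,165.90
Excess over cushion: $1,963.55 − $1,165.90 = $797.65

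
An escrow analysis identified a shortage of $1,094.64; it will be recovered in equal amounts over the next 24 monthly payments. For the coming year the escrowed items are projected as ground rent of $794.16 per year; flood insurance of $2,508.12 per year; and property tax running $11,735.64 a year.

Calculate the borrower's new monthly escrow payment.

Ground rent: $794.16 per year
Flood insurance: $2,508.12 per year
Property tax: $11,735.64 per year
Annual escrow total = $794.16 + $2,508.12 + $11,735.64 = $15,037.92
Per month = $15,037.92 / 12 = $1,253.16
Shortage spread = $1,094.64 / 24 = $45.61/mo
New monthly escrow = $1,253.16 + $45.61 = $1,298.77

$1,298.77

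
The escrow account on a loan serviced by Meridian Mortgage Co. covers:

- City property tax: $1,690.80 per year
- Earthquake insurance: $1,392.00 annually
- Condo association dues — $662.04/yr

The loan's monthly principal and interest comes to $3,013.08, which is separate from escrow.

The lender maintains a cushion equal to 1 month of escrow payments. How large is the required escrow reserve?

City property tax = $1,690.80 per year
Earthquake insurance = $1,392.00 per year
Condo association dues = $662.04 per year
Combined annual = $1,690.80 + $1,392.00 + $662.04 = $3,744.84
Base monthly escrow = $3,744.84 ÷ 12 = $312.07
Required cushion = 1 × $312.07 = $312.07

$312.07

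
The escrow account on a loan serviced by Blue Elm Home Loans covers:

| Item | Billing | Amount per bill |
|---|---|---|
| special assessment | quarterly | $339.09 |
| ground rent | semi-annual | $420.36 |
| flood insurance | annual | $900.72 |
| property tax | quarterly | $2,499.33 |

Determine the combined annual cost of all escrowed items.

$13,095.12

Special assessment — $339.09 × 4 = $1,356.36
Ground rent — $420.36 × 2 = $840.72
Flood insurance — $900.72
Property tax — $2,499.33 × 4 = $9,997.32
Total annual escrow = $13,095.12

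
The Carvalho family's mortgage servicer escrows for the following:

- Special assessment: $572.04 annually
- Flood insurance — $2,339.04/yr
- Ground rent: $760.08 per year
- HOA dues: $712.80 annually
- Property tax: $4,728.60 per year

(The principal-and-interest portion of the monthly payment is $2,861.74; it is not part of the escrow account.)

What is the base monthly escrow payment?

$759.38

Special assessment: $572.04 annually
Flood insurance: $2,339.04 annually
Ground rent: $760.08 annually
HOA dues: $712.80 annually
Property tax: $4,728.60 annually
Total per year = $572.04 + $2,339.04 + $760.08 + $712.80 + $4,728.60 = $9,112.56
Base monthly escrow = $9,112.56 / 12 = $759.38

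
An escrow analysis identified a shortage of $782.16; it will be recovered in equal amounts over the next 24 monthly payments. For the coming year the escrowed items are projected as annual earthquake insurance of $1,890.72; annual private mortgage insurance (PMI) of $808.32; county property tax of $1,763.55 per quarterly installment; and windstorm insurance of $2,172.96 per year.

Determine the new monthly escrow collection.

Earthquake insurance: $1,890.72 per year
Private mortgage insurance (PMI): $808.32 per year
County property tax: $1,763.55 × 4 = $7,054.20 per year
Windstorm insurance: $2,172.96 per year
Annual escrow total = $1,890.72 + $808.32 + $7,054.20 + $2,172.96 = $11,926.20
Monthly escrow = $11,926.20 / 12 = $993.85
Shortage spread = $782.16 ÷ 24 = $32.59/mo
Adjusted monthly = $993.85 + $32.59 = $1,026.44

$1,026.44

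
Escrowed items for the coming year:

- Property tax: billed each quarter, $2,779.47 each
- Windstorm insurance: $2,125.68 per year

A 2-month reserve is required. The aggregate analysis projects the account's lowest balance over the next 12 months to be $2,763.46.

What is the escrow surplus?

Property tax: $2,779.47 × 4 = $11,117.88/yr
Windstorm insurance: $2,125.68/yr
Yearly total = $13,243.56
Monthly = $13,243.56 / 12 = $1,103.63
Required reserve = 2 × $1,103.63 = $2,207.26
Excess over cushion: $2,763.46 − $2,207.26 = $556.20

$556.20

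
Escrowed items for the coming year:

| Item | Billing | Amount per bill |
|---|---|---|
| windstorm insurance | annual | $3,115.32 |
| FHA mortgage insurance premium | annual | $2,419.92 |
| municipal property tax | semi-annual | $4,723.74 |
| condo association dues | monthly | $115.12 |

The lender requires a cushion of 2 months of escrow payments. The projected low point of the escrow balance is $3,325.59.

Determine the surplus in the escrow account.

$598.23

Windstorm insurance — $3,115.32 annually
FHA mortgage insurance premium — $2,419.92 annually
Municipal property tax — $4,723.74 × 2 = $9,447.48 annually
Condo association dues — $115.12 × 12 = $1,381.44 annually
Yearly total = $3,115.32 + $2,419.92 + $9,447.48 + $1,381.44 = $16,364.16
Base monthly escrow = $16,364.16 / 12 = $1,363.68
Required cushion = 2 × $1,363.68 = $2,727.36
Excess over cushion: $3,325.59 − $2,727.36 = $598.23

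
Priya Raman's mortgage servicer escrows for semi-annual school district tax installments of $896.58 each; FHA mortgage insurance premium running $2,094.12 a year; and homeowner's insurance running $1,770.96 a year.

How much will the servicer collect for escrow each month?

School district tax: $896.58 × 2 = $1,793.16 per year
FHA mortgage insurance premium: $2,094.12 per year
Homeowner's insurance: $1,770.96 per year
Yearly total = $1,793.16 + $2,094.12 + $1,770.96 = $5,658.24
Base monthly escrow = $5,658.24 ÷ 12 = $471.52

$471.52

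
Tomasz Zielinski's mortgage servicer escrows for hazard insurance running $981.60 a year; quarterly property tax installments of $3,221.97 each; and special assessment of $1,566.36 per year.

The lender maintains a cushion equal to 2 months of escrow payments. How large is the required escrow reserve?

$2,572.64

Hazard insurance: $981.60 annually
Property tax: $3,221.97 × 4 = $12,887.88 annually
Special assessment: $1,566.36 annually
Total annual escrow = $981.60 + $12,887.88 + $1,566.36 = $15,435.84
Monthly = $15,435.84 ÷ 12 = $1,286.32
Required cushion = 2 × $1,286.32 = $2,572.64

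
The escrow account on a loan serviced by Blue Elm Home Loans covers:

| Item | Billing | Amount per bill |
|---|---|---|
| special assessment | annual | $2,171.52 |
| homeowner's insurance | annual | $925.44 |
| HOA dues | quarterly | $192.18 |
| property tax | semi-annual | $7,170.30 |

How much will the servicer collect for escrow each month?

Special assessment: $2,171.52 annually
Homeowner's insurance: $925.44 annually
HOA dues: $192.18 × 4 = $768.72 annually
Property tax: $7,170.30 × 2 = $14,340.60 annually
Annual escrow total = $18,206.28
Base monthly escrow = $18,206.28 ÷ 12 = $1,517.19

$1,517.19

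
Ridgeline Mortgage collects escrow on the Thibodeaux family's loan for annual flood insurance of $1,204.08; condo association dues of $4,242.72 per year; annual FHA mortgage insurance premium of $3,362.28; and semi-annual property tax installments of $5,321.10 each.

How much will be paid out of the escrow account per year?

$19,451.28

Flood insurance = $1,204.08
Condo association dues = $4,242.72
FHA mortgage insurance premium = $3,362.28
Property tax = $5,321.10 × 2 = $10,642.20
Total annual escrow = $19,451.28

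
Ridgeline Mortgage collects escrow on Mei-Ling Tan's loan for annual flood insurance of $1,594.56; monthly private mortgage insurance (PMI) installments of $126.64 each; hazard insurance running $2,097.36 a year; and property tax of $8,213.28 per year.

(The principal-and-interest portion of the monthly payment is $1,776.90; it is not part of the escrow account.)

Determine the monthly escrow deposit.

Flood insurance = $1,594.56/yr
Private mortgage insurance (PMI) = $126.64 × 12 = $1,519.68/yr
Hazard insurance = $2,097.36/yr
Property tax = $8,213.28/yr
Yearly total = $1,594.56 + $1,519.68 + $2,097.36 + $8,213.28 = $13,424.88
Base monthly escrow = $13,424.88 ÷ 12 = $1,118.74

$1,118.74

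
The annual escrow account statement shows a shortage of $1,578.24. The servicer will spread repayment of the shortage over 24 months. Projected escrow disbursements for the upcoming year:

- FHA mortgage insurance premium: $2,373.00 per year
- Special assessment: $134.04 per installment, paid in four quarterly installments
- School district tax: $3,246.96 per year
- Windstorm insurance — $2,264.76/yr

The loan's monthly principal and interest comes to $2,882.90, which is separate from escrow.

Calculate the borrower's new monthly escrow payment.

$767.50

FHA mortgage insurance premium = $2,373.00/yr
Special assessment = $134.04 × 4 = $536.16/yr
School district tax = $3,246.96/yr
Windstorm insurance = $2,264.76/yr
Annual escrow total = $2,373.00 + $536.16 + $3,246.96 + $2,264.76 = $8,420.88
Monthly escrow = $8,420.88 ÷ 12 = $701.74
Shortage per month = $1,578.24 ÷ 24 = $65.76
Adjusted monthly = $701.74 + $65.76 = $767.50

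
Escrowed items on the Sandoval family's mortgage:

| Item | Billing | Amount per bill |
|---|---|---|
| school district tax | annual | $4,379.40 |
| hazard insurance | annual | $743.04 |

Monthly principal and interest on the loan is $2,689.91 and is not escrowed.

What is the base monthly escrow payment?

$426.87

School district tax: $4,379.40 per year
Hazard insurance: $743.04 per year
Total annual escrow = $4,379.40 + $743.04 = $5,122.44
Per month = $5,122.44 / 12 = $426.87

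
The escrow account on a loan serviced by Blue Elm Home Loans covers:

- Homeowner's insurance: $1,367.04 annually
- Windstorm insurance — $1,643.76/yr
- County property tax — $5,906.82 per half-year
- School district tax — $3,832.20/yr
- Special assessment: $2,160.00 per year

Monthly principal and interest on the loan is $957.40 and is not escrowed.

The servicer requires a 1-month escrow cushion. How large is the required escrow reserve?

Homeowner's insurance = $1,367.04
Windstorm insurance = $1,643.76
County property tax = $5,906.82 × 2 = $11,813.64
School district tax = $3,832.20
Special assessment = $2,160.00
Total per year = $1,367.04 + $1,643.76 + $11,813.64 + $3,832.20 + $2,160.00 = $20,816.64
Monthly = $20,816.64 / 12 = $1,734.72
Cushion = 1 × $1,734.72 = $1,734.72

$1,734.72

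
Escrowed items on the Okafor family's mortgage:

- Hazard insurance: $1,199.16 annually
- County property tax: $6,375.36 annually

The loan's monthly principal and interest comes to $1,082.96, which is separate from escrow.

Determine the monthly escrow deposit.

Hazard insurance = $1,199.16 per year
County property tax = $6,375.36 per year
Annual escrow total = $1,199.16 + $6,375.36 = $7,574.52
Monthly escrow = $7,574.52 / 12 = $631.21

$631.21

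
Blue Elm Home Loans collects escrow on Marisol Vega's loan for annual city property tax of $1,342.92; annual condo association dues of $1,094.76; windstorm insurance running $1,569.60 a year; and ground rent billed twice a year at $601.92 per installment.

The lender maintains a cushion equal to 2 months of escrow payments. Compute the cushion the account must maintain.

City property tax — $1,342.92/yr
Condo association dues — $1,094.76/yr
Windstorm insurance — $1,569.60/yr
Ground rent — $601.92 × 2 = $1,203.84/yr
Total per year = $1,342.92 + $1,094.76 + $1,569.60 + $1,203.84 = $5,211.12
Monthly = $5,211.12 / 12 = $434.26
Required cushion = 2 × $434.26 = $868.52

$868.52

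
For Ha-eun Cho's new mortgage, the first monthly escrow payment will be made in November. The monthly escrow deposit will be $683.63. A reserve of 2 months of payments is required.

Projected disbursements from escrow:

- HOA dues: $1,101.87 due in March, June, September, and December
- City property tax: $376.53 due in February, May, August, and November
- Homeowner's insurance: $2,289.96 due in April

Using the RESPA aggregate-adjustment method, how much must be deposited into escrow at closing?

$2,623.38

Cushion = 2 × $683.63 = $1,367.26
Trial balance (start $0, +$683.63 each month, − disbursements):
  Nov: +$683.63 − $376.53 → $307.10
  Dec: +$683.63 − $1,101.87 → -$111.14
  Jan: +$683.63 → $572.49
  Feb: +$683.63 − $376.53 → $879.59
  Mar: +$683.63 − $1,101.87 → $461.35
  Apr: +$683.63 − $2,289.96 → -$1,144.98
  May: +$683.63 − $376.53 → -$837.88
  Jun: +$683.63 − $1,101.87 → -$1,256.12
  Jul: +$683.63 → -$572.49
  Aug: +$683.63 − $376.53 → -$265.39
  Sep: +$683.63 − $1,101.87 → -$683.63
  Oct: +$683.63 → $0.00
Lowest trial balance = -$1,256.12 (Jun)
Initial deposit = cushion − low point = $1,367.26 − (-$1,256.12) = $2,623.38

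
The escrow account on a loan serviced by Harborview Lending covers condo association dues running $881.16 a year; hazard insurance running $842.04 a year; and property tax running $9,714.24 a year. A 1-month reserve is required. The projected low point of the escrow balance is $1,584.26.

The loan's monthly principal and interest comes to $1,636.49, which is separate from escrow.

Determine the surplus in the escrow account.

$631.14

Condo association dues = $881.16 annually
Hazard insurance = $842.04 annually
Property tax = $9,714.24 annually
Combined annual = $11,437.44
Monthly escrow = $11,437.44 ÷ 12 = $953.12
Cushion = 1 × $953.12 = $953.12
Excess over cushion: $1,584.26 − $953.12 = $631.14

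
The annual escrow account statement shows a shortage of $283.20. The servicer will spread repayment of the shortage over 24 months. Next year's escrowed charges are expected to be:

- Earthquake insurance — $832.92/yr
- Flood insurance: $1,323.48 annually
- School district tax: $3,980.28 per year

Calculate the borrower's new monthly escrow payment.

$523.19

Earthquake insurance — $832.92/yr
Flood insurance — $1,323.48/yr
School district tax — $3,980.28/yr
Annual escrow total = $832.92 + $1,323.48 + $3,980.28 = $6,136.68
Per month = $6,136.68 / 12 = $511.39
Shortage per month = $283.20 ÷ 24 = $11.80
New monthly escrow = $511.39 + $11.80 = $523.19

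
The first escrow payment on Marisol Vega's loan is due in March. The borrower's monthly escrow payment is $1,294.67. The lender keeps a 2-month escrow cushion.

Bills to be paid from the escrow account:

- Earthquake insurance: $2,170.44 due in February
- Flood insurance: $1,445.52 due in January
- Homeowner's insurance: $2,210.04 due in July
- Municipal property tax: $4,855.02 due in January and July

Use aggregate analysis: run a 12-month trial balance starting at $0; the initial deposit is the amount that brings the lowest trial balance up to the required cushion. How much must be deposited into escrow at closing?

Cushion = 2 × $1,294.67 = $2,589.34
Trial balance (start $0, +$1,294.67 each month, − disbursements):
  Mar: +$1,294.67 → $1,294.67
  Apr: +$1,294.67 → $2,589.34
  May: +$1,294.67 → $3,884.01
  Jun: +$1,294.67 → $5,178.68
  Jul: +$1,294.67 − $7,065.06 → -$591.71
  Aug: +$1,294.67 → $702.96
  Sep: +$1,294.67 → $1,997.63
  Oct: +$1,294.67 → $3,292.30
  Nov: +$1,294.67 → $4,586.97
  Dec: +$1,294.67 → $5,881.64
  Jan: +$1,294.67 − $6,300.54 → $875.77
  Feb: +$1,294.67 − $2,170.44 → $0.00
Lowest trial balance = -$591.71 (Jul)
Initial deposit = cushion − low point = $2,589.34 − (-$591.71) = $3,181.05

$3,181.05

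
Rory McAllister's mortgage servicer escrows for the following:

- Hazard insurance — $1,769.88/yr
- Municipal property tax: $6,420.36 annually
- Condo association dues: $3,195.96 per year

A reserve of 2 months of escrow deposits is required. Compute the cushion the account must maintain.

$1,897.70

Hazard insurance: $1,769.88 per year
Municipal property tax: $6,420.36 per year
Condo association dues: $3,195.96 per year
Annual escrow total = $1,769.88 + $6,420.36 + $3,195.96 = $11,386.20
Per month = $11,386.20 ÷ 12 = $948.85
Required cushion = 2 × $948.85 = $1,897.70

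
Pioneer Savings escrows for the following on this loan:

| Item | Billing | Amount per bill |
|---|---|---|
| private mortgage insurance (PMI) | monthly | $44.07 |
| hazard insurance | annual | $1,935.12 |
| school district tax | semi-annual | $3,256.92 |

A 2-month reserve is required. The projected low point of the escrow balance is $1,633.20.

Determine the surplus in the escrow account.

Private mortgage insurance (PMI): $44.07 × 12 = $528.84 per year
Hazard insurance: $1,935.12 per year
School district tax: $3,256.92 × 2 = $6,513.84 per year
Annual escrow total = $528.84 + $1,935.12 + $6,513.84 = $8,977.80
Per month = $8,977.80 / 12 = $748.15
Required cushion = 2 × $748.15 = $1,496.30
Surplus = $1,633.20 − $1,496.30 = $136.90

$136.90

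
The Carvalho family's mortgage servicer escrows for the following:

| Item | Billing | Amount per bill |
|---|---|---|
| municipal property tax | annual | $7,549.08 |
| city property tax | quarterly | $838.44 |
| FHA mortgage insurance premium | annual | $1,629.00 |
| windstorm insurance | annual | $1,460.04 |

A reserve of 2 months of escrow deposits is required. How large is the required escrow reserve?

Municipal property tax = $7,549.08 annually
City property tax = $838.44 × 4 = $3,353.76 annually
FHA mortgage insurance premium = $1,629.00 annually
Windstorm insurance = $1,460.04 annually
Total per year = $13,991.88
Per month = $13,991.88 ÷ 12 = $1,165.99
Reserve = 2 × $1,165.99 = $2,331.98

$2,331.98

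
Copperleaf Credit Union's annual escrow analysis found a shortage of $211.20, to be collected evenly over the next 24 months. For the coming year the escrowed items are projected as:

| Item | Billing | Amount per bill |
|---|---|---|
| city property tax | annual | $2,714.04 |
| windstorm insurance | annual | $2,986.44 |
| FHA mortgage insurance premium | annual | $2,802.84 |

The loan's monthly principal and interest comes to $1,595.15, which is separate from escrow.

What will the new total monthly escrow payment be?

$717.41

City property tax = $2,714.04 annually
Windstorm insurance = $2,986.44 annually
FHA mortgage insurance premium = $2,802.84 annually
Total per year = $8,503.32
Monthly = $8,503.32 / 12 = $708.61
Monthly shortage recovery: $211.20 / 24 = $8.80
Adjusted monthly = $708.61 + $8.80 = $717.41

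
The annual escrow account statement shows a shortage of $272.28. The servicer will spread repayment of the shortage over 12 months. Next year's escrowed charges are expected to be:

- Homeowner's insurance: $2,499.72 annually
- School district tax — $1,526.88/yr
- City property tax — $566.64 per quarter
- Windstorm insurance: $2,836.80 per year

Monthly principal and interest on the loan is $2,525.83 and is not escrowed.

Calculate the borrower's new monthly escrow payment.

$783.52

Homeowner's insurance — $2,499.72 annually
School district tax — $1,526.88 annually
City property tax — $566.64 × 4 = $2,266.56 annually
Windstorm insurance — $2,836.80 annually
Combined annual = $2,499.72 + $1,526.88 + $2,266.56 + $2,836.80 = $9,129.96
Monthly = $9,129.96 / 12 = $760.83
Monthly shortage recovery: $272.28 ÷ 12 = $22.69
New monthly escrow = $760.83 + $22.69 = $783.52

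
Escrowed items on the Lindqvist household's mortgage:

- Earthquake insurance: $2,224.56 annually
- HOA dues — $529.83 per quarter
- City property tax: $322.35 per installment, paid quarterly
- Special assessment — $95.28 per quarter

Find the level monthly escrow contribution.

$501.20

Earthquake insurance = $2,224.56 per year
HOA dues = $529.83 × 4 = $2,119.32 per year
City property tax = $322.35 × 4 = $1,289.40 per year
Special assessment = $95.28 × 4 = $381.12 per year
Combined annual = $6,014.40
Monthly escrow = $6,014.40 ÷ 12 = $501.20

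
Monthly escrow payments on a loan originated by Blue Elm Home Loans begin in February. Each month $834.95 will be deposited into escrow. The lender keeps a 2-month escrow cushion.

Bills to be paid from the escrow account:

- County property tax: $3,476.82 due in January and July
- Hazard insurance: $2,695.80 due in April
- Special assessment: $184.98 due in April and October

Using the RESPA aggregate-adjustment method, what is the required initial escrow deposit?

$3,017.80

Cushion = 2 × $834.95 = $1,669.90
Trial balance (start $0, +$834.95 each month, − disbursements):
  Feb: +$834.95 → $834.95
  Mar: +$834.95 → $1,669.90
  Apr: +$834.95 − $2,880.78 → -$375.93
  May: +$834.95 → $459.02
  Jun: +$834.95 → $1,293.97
  Jul: +$834.95 − $3,476.82 → -$1,347.90
  Aug: +$834.95 → -$512.95
  Sep: +$834.95 → $322.00
  Oct: +$834.95 − $184.98 → $971.97
  Nov: +$834.95 → $1,806.92
  Dec: +$834.95 → $2,641.87
  Jan: +$834.95 − $3,476.82 → $0.00
Lowest trial balance = -$1,347.90 (Jul)
Initial deposit = cushion − low point = $1,669.90 − (-$1,347.90) = $3,017.80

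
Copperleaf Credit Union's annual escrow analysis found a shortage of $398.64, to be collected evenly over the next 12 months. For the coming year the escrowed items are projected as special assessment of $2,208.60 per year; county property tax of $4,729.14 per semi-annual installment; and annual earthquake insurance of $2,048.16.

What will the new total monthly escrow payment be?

Special assessment: $2,208.60
County property tax: $4,729.14 × 2 = $9,458.28
Earthquake insurance: $2,048.16
Total per year = $13,715.04
Monthly escrow = $13,715.04 / 12 = $1,142.92
Shortage spread = $398.64 ÷ 12 = $33.22/mo
New monthly escrow = $1,142.92 + $33.22 = $1,176.14

$1,176.14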